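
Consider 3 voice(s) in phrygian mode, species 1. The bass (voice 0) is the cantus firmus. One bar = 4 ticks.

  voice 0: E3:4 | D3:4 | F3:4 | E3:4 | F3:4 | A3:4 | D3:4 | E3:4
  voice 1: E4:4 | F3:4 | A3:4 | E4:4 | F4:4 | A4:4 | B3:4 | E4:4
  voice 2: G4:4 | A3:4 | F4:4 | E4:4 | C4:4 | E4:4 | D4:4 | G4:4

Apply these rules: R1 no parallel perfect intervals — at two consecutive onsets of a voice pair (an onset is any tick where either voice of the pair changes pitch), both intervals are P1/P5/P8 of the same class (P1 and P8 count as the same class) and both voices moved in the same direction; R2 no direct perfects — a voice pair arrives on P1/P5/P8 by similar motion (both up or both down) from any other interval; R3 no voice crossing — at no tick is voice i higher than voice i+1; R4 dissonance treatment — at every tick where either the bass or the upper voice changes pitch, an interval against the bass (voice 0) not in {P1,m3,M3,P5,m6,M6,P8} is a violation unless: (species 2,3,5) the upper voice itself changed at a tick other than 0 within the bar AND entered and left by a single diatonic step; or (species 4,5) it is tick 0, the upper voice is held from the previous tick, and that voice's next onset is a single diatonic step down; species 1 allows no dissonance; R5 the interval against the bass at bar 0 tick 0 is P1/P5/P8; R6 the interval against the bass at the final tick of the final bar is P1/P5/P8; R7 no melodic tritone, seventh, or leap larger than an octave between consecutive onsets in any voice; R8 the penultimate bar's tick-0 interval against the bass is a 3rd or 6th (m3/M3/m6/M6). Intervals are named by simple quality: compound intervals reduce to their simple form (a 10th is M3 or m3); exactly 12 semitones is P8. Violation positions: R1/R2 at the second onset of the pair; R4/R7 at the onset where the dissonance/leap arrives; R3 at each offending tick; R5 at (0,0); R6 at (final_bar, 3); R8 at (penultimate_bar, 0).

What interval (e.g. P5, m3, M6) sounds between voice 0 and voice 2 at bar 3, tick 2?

P8

voice 0=E3 voice 2=E4 -> P8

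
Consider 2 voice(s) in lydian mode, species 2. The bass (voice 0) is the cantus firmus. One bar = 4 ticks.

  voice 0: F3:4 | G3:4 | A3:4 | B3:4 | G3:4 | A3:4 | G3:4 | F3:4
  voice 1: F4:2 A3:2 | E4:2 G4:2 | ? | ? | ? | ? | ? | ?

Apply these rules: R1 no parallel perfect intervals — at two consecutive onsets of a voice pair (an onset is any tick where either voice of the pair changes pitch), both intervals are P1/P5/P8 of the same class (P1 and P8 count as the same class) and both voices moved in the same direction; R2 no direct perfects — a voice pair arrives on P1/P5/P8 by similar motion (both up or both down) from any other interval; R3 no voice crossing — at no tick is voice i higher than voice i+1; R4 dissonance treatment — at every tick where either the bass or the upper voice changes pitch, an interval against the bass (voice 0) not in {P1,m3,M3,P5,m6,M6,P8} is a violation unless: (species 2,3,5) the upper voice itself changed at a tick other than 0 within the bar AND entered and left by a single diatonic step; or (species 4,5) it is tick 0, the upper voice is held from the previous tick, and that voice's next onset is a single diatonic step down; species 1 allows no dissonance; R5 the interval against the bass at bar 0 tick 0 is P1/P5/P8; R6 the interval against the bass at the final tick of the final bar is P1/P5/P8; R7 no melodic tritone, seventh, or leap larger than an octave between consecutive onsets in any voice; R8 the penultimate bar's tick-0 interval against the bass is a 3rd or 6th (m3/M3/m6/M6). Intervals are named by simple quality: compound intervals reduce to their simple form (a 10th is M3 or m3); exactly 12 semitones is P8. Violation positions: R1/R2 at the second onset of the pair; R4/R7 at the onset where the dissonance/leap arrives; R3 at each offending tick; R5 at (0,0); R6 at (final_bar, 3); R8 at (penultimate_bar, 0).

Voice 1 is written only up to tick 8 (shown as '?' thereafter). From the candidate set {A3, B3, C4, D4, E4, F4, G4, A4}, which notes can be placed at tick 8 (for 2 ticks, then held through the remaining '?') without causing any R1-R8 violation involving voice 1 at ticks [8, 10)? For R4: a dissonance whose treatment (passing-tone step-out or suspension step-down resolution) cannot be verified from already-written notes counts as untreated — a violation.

{C4, E4, F4}

A3: violates R7
B3: violates R4
C4: legal
D4: violates R4
E4: legal
F4: legal
G4: violates R4
A4: violates R1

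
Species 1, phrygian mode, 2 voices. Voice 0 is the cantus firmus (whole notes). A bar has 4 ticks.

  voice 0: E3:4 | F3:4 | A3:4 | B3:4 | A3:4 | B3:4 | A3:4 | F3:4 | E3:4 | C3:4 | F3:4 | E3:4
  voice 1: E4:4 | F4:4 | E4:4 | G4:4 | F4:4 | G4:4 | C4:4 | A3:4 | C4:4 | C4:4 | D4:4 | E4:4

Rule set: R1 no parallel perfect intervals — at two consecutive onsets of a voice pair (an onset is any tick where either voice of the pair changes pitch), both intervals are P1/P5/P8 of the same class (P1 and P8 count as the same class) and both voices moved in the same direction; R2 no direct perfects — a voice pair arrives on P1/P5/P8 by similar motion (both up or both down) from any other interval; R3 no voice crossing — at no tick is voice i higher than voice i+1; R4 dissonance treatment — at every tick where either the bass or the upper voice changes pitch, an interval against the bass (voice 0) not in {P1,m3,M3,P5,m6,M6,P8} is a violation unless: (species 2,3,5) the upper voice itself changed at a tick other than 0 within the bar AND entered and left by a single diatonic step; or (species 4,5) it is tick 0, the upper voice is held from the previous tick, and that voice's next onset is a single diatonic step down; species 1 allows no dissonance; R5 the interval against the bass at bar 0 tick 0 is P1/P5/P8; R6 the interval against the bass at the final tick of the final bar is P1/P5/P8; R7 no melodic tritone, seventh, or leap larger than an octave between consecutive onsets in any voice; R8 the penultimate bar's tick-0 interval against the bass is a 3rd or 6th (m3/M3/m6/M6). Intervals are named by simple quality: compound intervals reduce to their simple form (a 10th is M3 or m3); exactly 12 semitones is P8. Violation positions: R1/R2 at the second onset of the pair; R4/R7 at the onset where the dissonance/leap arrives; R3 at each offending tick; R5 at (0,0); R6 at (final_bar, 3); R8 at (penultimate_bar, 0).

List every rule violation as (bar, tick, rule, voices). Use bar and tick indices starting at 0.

(1, 0, R1, (0, 1))

bar 0: v0=E3 v1=E4 downbeat P8
bar 1: v0=F3 v1=F4 downbeat P8
bar 2: v0=A3 v1=E4 downbeat P5
bar 3: v0=B3 v1=G4 downbeat m6
bar 4: v0=A3 v1=F4 downbeat m6
bar 5: v0=B3 v1=G4 downbeat m6
bar 6: v0=A3 v1=C4 downbeat m3
bar 7: v0=F3 v1=A3 downbeat M3
bar 8: v0=E3 v1=C4 downbeat m6
bar 9: v0=C3 v1=C4 downbeat P8
bar 10: v0=F3 v1=D4 downbeat M6
bar 11: v0=E3 v1=E4 downbeat P8
  -> R1 @ bar 1 tick 0 v(0, 1): E3/E4 P8 -> F3/F4 P8 similar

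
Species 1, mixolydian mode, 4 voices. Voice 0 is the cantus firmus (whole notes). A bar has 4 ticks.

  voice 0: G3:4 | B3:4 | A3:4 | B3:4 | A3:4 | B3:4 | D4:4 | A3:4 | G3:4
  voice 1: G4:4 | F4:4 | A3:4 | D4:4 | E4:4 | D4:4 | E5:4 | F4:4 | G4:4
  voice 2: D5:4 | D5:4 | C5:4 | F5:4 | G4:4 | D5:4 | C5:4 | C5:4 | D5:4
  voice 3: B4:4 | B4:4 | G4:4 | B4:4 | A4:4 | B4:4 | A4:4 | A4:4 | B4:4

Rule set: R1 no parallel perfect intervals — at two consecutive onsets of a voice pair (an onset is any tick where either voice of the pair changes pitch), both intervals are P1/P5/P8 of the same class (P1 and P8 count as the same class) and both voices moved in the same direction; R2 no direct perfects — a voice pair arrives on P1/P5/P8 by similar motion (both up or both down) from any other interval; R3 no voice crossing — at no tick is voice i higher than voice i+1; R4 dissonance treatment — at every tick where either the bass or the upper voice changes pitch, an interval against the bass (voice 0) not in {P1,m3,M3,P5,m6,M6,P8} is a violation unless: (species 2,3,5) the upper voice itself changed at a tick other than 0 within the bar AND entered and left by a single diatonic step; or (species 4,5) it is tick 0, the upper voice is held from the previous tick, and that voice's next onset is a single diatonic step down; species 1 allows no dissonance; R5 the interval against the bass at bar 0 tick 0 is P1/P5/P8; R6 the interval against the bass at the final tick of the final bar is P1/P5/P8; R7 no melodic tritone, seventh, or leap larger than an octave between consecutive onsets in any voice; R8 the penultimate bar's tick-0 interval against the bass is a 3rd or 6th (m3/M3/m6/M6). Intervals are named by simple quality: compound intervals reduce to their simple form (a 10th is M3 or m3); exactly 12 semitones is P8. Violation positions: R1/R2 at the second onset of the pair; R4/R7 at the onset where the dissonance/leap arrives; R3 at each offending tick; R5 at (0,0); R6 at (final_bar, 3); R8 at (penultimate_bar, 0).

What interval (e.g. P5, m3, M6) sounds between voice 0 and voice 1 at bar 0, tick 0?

voice 0=G3 voice 1=G4 -> P8

P8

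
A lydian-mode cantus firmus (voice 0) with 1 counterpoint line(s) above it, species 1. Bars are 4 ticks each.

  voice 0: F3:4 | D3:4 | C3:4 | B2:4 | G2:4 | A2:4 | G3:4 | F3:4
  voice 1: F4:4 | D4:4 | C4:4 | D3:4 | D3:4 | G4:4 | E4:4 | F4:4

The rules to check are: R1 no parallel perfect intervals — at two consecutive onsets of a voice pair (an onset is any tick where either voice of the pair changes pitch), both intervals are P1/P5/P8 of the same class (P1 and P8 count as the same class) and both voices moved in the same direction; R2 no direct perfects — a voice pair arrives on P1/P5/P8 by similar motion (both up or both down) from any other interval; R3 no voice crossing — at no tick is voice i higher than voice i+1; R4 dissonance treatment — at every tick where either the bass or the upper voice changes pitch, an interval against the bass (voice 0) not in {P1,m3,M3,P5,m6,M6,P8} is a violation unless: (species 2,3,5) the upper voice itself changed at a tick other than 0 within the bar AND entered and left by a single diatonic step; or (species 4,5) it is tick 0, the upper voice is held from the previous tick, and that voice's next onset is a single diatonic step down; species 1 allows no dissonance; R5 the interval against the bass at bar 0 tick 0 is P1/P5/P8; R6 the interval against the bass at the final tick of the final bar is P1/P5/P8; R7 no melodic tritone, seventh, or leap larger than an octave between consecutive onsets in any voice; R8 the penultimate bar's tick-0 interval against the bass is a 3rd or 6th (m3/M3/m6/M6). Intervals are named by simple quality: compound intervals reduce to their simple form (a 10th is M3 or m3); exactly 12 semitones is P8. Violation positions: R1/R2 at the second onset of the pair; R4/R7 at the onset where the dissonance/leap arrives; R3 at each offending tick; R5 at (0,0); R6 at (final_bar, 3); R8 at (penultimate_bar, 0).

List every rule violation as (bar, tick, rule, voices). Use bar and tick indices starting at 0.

bar 0: v0=F3 v1=F4 downbeat P8
bar 1: v0=D3 v1=D4 downbeat P8
bar 2: v0=C3 v1=C4 downbeat P8
bar 3: v0=B2 v1=D3 downbeat m3
bar 4: v0=G2 v1=D3 downbeat P5
bar 5: v0=A2 v1=G4 downbeat m7
bar 6: v0=G3 v1=E4 downbeat M6
bar 7: v0=F3 v1=F4 downbeat P8
  -> R1 @ bar 1 tick 0 v(0, 1): F3/F4 P8 -> D3/D4 P8 similar
  -> R1 @ bar 2 tick 0 v(0, 1): D3/D4 P8 -> C3/C4 P8 similar
  -> R7 @ bar 3 tick 0 v(1,): C4->D3 leap 10st
  -> R4 @ bar 5 tick 0 v(0, 1): A2/G4 m7 untreated
  -> R7 @ bar 5 tick 0 v(1,): D3->G4 leap 17st
  -> R7 @ bar 6 tick 0 v(0,): A2->G3 leap 10st

(1, 0, R1, (0, 1))
(2, 0, R1, (0, 1))
(3, 0, R7, (1,))
(5, 0, R4, (0, 1))
(5, 0, R7, (1,))
(6, 0, R7, (0,))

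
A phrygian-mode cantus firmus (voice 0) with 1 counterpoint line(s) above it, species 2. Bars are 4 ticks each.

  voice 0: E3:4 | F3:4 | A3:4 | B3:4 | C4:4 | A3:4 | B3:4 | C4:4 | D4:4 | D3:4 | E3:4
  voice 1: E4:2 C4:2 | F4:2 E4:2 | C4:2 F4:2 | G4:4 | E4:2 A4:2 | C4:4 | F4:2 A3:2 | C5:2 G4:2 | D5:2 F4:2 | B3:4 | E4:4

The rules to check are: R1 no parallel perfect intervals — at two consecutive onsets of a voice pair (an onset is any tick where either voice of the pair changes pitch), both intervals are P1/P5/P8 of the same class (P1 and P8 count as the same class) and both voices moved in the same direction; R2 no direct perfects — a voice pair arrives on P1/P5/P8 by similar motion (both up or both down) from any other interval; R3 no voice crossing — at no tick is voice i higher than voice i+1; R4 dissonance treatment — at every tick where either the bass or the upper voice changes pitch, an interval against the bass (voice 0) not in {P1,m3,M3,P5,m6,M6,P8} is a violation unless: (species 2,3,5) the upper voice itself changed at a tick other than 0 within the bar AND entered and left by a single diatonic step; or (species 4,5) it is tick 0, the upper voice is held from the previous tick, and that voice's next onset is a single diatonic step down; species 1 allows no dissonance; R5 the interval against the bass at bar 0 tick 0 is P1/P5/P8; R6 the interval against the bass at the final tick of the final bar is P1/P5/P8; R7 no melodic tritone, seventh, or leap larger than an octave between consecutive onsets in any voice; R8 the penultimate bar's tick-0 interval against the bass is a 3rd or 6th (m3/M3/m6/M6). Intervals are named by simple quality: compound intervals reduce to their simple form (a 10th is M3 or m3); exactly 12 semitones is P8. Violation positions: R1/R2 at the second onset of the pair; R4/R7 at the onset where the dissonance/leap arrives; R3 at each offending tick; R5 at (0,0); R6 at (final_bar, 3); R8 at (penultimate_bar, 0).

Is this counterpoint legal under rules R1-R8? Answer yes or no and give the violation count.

bar 0: v0=E3 v1=E4 (P8)
bar 1: v0=F3 v1=F4 (P8)
bar 2: v0=A3 v1=C4 (m3)
bar 3: v0=B3 v1=G4 (m6)
bar 4: v0=C4 v1=E4 (M3)
bar 5: v0=A3 v1=C4 (m3)
bar 6: v0=B3 v1=F4 (TT)
bar 7: v0=C4 v1=C5 (P8)
bar 8: v0=D4 v1=D5 (P8)
bar 9: v0=D3 v1=B3 (M6)
bar 10: v0=E3 v1=E4 (P8)
  R2 @ bar1.0: E3/C4 m6 -> F3/F4 P8 similar
  R4 @ bar1.2: F3/E4 M7 untreated
  R4 @ bar6.0: B3/F4 TT untreated
  R3 @ bar6.2: B3 above A3
  R4 @ bar6.2: B3/A3 M2 untreated
  R3 @ bar6.3: B3 above A3
  R2 @ bar7.0: B3/A3 M2 -> C4/C5 P8 similar
  R7 @ bar7.0: A3->C5 leap 15st
  R2 @ bar8.0: C4/G4 P5 -> D4/D5 P8 similar
  R7 @ bar9.0: F4->B3 leap 6st
  R2 @ bar10.0: D3/B3 M6 -> E3/E4 P8 similar

No (11 violations)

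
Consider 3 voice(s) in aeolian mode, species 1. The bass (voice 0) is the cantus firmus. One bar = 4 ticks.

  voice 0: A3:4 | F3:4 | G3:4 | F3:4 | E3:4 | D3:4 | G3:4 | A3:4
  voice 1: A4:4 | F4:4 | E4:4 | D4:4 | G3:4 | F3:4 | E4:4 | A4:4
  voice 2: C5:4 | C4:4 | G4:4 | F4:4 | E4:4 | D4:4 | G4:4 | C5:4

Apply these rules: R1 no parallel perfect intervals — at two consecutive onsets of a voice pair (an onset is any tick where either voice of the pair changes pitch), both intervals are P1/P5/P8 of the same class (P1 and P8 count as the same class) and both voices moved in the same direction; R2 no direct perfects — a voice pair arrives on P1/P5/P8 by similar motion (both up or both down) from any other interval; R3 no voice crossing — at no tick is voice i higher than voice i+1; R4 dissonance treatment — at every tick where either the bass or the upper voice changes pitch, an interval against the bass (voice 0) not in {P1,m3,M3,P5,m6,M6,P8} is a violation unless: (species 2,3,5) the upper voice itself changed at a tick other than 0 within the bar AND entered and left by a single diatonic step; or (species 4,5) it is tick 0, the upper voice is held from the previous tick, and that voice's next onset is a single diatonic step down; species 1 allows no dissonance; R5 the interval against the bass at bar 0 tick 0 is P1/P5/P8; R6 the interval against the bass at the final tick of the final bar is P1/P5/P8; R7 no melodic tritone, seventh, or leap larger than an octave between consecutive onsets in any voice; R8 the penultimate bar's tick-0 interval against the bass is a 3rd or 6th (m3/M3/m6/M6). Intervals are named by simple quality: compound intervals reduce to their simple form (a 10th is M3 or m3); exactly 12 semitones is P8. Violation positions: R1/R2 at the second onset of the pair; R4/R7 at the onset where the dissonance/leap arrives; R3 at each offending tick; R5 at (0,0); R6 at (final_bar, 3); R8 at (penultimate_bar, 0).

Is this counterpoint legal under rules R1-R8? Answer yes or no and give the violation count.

No (16 violations)

bar 0: v0=A3 v1=A4 v2=C5 (m3)
bar 1: v0=F3 v1=F4 v2=C4 (P5)
bar 2: v0=G3 v1=E4 v2=G4 (P8)
bar 3: v0=F3 v1=D4 v2=F4 (P8)
bar 4: v0=E3 v1=G3 v2=E4 (P8)
bar 5: v0=D3 v1=F3 v2=D4 (P8)
bar 6: v0=G3 v1=E4 v2=G4 (P8)
bar 7: v0=A3 v1=A4 v2=C5 (m3)
  R5 @ bar0.0: opens on m3
  R1 @ bar1.0: A3/A4 P8 -> F3/F4 P8 similar
  R2 @ bar1.0: A3/C5 m3 -> F3/C4 P5 similar
  R3 @ bar1.0: F4 above C4
  R3 @ bar1.1: F4 above C4
  R3 @ bar1.2: F4 above C4
  R3 @ bar1.3: F4 above C4
  R2 @ bar2.0: F3/C4 P5 -> G3/G4 P8 similar
  R1 @ bar3.0: G3/G4 P8 -> F3/F4 P8 similar
  R1 @ bar4.0: F3/F4 P8 -> E3/E4 P8 similar
  R1 @ bar5.0: E3/E4 P8 -> D3/D4 P8 similar
  R1 @ bar6.0: D3/D4 P8 -> G3/G4 P8 similar
  R7 @ bar6.0: F3->E4 leap 11st
  R8 @ bar6.0: penult P8 not 3rd/6th
  R2 @ bar7.0: G3/E4 M6 -> A3/A4 P8 similar
  R6 @ bar7.3: closes on m3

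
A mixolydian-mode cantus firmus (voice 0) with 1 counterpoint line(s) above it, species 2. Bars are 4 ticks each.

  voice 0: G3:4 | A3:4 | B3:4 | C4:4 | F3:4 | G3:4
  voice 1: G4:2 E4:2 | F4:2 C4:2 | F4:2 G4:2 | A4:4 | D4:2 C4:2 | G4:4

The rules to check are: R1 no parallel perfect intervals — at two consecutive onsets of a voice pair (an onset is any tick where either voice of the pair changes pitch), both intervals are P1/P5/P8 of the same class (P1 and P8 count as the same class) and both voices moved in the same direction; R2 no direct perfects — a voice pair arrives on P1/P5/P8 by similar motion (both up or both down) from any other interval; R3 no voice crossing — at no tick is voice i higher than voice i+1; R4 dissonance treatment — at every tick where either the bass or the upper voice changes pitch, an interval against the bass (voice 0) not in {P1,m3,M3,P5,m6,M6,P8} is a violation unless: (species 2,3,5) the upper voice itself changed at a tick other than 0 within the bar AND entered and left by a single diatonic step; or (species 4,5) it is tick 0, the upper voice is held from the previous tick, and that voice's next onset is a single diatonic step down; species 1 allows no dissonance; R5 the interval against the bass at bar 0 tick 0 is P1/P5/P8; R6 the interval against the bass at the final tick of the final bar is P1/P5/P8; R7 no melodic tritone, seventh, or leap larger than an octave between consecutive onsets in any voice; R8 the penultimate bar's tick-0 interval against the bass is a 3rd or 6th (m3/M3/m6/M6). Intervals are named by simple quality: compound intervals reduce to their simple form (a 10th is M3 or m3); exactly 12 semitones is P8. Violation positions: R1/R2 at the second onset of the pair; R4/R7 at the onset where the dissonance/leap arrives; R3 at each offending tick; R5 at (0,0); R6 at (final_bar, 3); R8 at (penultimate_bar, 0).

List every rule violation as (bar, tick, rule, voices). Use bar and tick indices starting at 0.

(2, 0, R4, (0, 1))
(5, 0, R2, (0, 1))

bar 0: v0=G3 v1=G4 downbeat P8
bar 1: v0=A3 v1=F4 downbeat m6
bar 2: v0=B3 v1=F4 downbeat TT
bar 3: v0=C4 v1=A4 downbeat M6
bar 4: v0=F3 v1=D4 downbeat M6
bar 5: v0=G3 v1=G4 downbeat P8
  -> R4 @ bar 2 tick 0 v(0, 1): B3/F4 TT untreated
  -> R2 @ bar 5 tick 0 v(0, 1): F3/C4 P5 -> G3/G4 P8 similar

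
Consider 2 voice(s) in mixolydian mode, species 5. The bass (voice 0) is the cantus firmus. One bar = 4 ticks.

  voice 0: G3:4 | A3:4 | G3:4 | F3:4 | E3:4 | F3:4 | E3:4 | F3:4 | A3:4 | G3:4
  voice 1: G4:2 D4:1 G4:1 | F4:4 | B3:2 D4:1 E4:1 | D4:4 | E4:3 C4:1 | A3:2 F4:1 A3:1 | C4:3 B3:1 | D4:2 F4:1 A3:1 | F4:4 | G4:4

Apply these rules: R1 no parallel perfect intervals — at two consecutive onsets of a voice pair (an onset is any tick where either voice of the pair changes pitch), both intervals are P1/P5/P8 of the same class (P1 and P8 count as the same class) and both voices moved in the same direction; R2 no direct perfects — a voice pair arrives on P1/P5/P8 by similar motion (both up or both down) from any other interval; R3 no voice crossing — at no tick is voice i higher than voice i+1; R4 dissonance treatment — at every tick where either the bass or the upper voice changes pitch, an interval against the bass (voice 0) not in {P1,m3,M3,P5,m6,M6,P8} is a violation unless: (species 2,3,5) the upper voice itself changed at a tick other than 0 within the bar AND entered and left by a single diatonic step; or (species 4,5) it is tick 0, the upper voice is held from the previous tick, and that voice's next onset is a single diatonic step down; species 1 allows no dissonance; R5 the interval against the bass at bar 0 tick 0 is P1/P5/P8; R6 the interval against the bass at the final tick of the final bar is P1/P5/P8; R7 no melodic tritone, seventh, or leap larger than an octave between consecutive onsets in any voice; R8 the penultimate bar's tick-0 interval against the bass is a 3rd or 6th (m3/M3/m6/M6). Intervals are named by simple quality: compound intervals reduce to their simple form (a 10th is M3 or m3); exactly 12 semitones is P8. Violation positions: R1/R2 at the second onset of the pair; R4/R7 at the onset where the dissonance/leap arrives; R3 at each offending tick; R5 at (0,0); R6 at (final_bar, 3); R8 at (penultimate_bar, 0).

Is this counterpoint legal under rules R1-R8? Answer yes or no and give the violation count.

bar 0: v0=G3 v1=G4 (P8)
bar 1: v0=A3 v1=F4 (m6)
bar 2: v0=G3 v1=B3 (M3)
bar 3: v0=F3 v1=D4 (M6)
bar 4: v0=E3 v1=E4 (P8)
bar 5: v0=F3 v1=A3 (M3)
bar 6: v0=E3 v1=C4 (m6)
bar 7: v0=F3 v1=D4 (M6)
bar 8: v0=A3 v1=F4 (m6)
bar 9: v0=G3 v1=G4 (P8)
  R7 @ bar2.0: F4->B3 leap 6st

No (1 violations)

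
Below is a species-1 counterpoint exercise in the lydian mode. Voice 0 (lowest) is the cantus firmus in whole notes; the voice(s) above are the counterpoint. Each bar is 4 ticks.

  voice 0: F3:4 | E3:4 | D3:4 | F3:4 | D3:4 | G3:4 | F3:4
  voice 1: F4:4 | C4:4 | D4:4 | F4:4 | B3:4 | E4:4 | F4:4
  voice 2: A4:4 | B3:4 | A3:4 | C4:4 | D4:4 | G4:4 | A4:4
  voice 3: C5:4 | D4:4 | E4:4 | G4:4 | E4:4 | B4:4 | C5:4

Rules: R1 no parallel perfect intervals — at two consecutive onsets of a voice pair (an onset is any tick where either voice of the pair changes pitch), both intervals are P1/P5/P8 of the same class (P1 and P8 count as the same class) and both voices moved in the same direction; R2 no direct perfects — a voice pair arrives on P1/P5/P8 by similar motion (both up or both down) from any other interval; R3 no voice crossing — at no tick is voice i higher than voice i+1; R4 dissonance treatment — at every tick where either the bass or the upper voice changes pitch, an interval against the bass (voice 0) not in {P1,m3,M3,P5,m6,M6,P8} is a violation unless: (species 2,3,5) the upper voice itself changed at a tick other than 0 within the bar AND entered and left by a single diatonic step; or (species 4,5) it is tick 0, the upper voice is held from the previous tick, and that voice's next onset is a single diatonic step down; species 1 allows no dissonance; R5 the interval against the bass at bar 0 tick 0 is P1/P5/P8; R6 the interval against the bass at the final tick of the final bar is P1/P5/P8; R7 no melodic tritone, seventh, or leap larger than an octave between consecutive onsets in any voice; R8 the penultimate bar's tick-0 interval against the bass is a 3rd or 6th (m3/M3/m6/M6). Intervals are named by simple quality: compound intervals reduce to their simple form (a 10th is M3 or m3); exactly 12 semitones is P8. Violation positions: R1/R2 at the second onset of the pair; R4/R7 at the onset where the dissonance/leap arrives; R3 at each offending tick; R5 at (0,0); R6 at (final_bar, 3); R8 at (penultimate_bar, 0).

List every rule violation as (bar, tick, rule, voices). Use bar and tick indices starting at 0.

(0, 0, R5, (0, 2))
(1, 0, R2, (0, 2))
(1, 0, R3, (1, 2))
(1, 0, R4, (0, 3))
(1, 0, R7, (2,))
(1, 0, R7, (3,))
(1, 1, R3, (1, 2))
(1, 2, R3, (1, 2))
(1, 3, R3, (1, 2))
(2, 0, R1, (0, 2))
(2, 0, R3, (1, 2))
(2, 0, R4, (0, 3))
(2, 1, R3, (1, 2))
(2, 2, R3, (1, 2))
(2, 3, R3, (1, 2))
(3, 0, R1, (0, 1))
(3, 0, R1, (0, 2))
(3, 0, R1, (2, 3))
(3, 0, R3, (1, 2))
(3, 0, R4, (0, 3))
(3, 1, R3, (1, 2))
(3, 2, R3, (1, 2))
(3, 3, R3, (1, 2))
(4, 0, R4, (0, 3))
(4, 0, R7, (1,))
(5, 0, R1, (0, 2))
(5, 0, R2, (1, 3))
(5, 0, R8, (0, 2))
(6, 0, R1, (1, 3))
(6, 3, R6, (0, 2))

bar 0: v0=F3 v1=F4 v2=A4 v3=C5 downbeat P5
bar 1: v0=E3 v1=C4 v2=B3 v3=D4 downbeat m7
bar 2: v0=D3 v1=D4 v2=A3 v3=E4 downbeat M2
bar 3: v0=F3 v1=F4 v2=C4 v3=G4 downbeat M2
bar 4: v0=D3 v1=B3 v2=D4 v3=E4 downbeat M2
bar 5: v0=G3 v1=E4 v2=G4 v3=B4 downbeat M3
bar 6: v0=F3 v1=F4 v2=A4 v3=C5 downbeat P5
  -> R5 @ bar 0 tick 0 v(0, 2): opens on M3
  -> R2 @ bar 1 tick 0 v(0, 2): F3/A4 M3 -> E3/B3 P5 similar
  -> R3 @ bar 1 tick 0 v(1, 2): C4 above B3
  -> R4 @ bar 1 tick 0 v(0, 3): E3/D4 m7 untreated
  -> R7 @ bar 1 tick 0 v(2,): A4->B3 leap 10st
  -> R7 @ bar 1 tick 0 v(3,): C5->D4 leap 10st
  -> R3 @ bar 1 tick 1 v(1, 2): C4 above B3
  -> R3 @ bar 1 tick 2 v(1, 2): C4 above B3
  -> R3 @ bar 1 tick 3 v(1, 2): C4 above B3
  -> R1 @ bar 2 tick 0 v(0, 2): E3/B3 P5 -> D3/A3 P5 similar
  -> R3 @ bar 2 tick 0 v(1, 2): D4 above A3
  -> R4 @ bar 2 tick 0 v(0, 3): D3/E4 M2 untreated
  -> R3 @ bar 2 tick 1 v(1, 2): D4 above A3
  -> R3 @ bar 2 tick 2 v(1, 2): D4 above A3
  -> R3 @ bar 2 tick 3 v(1, 2): D4 above A3
  -> R1 @ bar 3 tick 0 v(0, 1): D3/D4 P8 -> F3/F4 P8 similar
  -> R1 @ bar 3 tick 0 v(0, 2): D3/A3 P5 -> F3/C4 P5 similar
  -> R1 @ bar 3 tick 0 v(2, 3): A3/E4 P5 -> C4/G4 P5 similar
  -> R3 @ bar 3 tick 0 v(1, 2): F4 above C4
  -> R4 @ bar 3 tick 0 v(0, 3): F3/G4 M2 untreated
  -> R3 @ bar 3 tick 1 v(1, 2): F4 above C4
  -> R3 @ bar 3 tick 2 v(1, 2): F4 above C4
  -> R3 @ bar 3 tick 3 v(1, 2): F4 above C4
  -> R4 @ bar 4 tick 0 v(0, 3): D3/E4 M2 untreated
  -> R7 @ bar 4 tick 0 v(1,): F4->B3 leap 6st
  -> R1 @ bar 5 tick 0 v(0, 2): D3/D4 P8 -> G3/G4 P8 similar
  -> R2 @ bar 5 tick 0 v(1, 3): B3/E4 P4 -> E4/B4 P5 similar
  -> R8 @ bar 5 tick 0 v(0, 2): penult P8 not 3rd/6th
  -> R1 @ bar 6 tick 0 v(1, 3): E4/B4 P5 -> F4/C5 P5 similar
  -> R6 @ bar 6 tick 3 v(0, 2): closes on M3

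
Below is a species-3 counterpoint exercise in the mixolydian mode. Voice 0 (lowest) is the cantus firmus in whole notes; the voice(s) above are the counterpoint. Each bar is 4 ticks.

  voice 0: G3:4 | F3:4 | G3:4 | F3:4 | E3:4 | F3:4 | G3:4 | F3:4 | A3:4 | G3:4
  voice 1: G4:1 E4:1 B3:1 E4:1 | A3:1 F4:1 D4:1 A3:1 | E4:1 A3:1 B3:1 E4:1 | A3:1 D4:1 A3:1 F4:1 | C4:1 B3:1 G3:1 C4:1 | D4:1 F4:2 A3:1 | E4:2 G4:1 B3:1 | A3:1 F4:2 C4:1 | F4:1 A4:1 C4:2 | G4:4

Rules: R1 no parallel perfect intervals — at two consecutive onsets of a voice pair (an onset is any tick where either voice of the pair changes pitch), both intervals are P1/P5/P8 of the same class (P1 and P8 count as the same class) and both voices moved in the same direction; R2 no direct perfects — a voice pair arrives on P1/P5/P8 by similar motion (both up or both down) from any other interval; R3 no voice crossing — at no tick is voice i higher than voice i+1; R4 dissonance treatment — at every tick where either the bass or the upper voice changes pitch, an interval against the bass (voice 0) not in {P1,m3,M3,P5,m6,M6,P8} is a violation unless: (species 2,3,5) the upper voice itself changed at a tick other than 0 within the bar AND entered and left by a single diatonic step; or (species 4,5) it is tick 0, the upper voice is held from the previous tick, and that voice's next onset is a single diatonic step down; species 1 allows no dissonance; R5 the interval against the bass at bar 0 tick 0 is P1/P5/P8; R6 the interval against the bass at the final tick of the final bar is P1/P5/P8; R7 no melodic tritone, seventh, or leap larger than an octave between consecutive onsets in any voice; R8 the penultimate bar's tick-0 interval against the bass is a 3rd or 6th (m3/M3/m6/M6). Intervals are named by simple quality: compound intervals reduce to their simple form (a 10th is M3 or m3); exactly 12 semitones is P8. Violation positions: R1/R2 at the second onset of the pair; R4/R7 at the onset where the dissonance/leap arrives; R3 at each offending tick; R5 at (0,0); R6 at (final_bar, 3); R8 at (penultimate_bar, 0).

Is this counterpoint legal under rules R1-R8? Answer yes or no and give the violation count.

bar 0: v0=G3 v1=G4 (P8)
bar 1: v0=F3 v1=A3 (M3)
bar 2: v0=G3 v1=E4 (M6)
bar 3: v0=F3 v1=A3 (M3)
bar 4: v0=E3 v1=C4 (m6)
bar 5: v0=F3 v1=D4 (M6)
bar 6: v0=G3 v1=E4 (M6)
bar 7: v0=F3 v1=A3 (M3)
bar 8: v0=A3 v1=F4 (m6)
bar 9: v0=G3 v1=G4 (P8)
  R4 @ bar2.1: G3/A3 M2 untreated

No (1 violations)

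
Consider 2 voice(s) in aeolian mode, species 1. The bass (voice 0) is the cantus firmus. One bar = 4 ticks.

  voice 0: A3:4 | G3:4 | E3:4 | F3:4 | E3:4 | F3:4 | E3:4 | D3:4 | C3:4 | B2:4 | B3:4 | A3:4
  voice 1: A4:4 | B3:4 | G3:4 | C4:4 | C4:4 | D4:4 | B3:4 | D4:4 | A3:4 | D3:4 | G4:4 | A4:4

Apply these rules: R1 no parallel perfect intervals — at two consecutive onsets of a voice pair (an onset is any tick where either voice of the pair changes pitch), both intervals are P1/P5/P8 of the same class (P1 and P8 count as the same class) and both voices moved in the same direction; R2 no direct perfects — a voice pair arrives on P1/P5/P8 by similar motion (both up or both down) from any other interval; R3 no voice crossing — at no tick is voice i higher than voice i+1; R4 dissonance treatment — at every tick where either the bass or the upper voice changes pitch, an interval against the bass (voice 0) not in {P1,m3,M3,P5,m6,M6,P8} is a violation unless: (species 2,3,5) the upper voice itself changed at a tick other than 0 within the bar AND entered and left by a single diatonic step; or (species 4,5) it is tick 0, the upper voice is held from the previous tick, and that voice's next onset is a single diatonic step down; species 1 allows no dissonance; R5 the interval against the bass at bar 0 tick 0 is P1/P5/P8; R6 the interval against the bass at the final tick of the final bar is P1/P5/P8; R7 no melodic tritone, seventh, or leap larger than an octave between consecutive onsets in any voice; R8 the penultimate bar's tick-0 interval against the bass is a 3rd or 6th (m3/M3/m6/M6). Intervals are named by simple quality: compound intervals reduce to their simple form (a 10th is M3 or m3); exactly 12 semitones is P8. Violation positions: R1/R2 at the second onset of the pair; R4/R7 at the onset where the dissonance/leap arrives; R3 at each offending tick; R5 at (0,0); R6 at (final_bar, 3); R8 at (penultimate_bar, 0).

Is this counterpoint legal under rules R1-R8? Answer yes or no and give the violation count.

bar 0: v0=A3 v1=A4 (P8)
bar 1: v0=G3 v1=B3 (M3)
bar 2: v0=E3 v1=G3 (m3)
bar 3: v0=F3 v1=C4 (P5)
bar 4: v0=E3 v1=C4 (m6)
bar 5: v0=F3 v1=D4 (M6)
bar 6: v0=E3 v1=B3 (P5)
bar 7: v0=D3 v1=D4 (P8)
bar 8: v0=C3 v1=A3 (M6)
bar 9: v0=B2 v1=D3 (m3)
bar 10: v0=B3 v1=G4 (m6)
bar 11: v0=A3 v1=A4 (P8)
  R7 @ bar1.0: A4->B3 leap 10st
  R2 @ bar3.0: E3/G3 m3 -> F3/C4 P5 similar
  R2 @ bar6.0: F3/D4 M6 -> E3/B3 P5 similar
  R7 @ bar10.0: D3->G4 leap 17st

No (4 violations)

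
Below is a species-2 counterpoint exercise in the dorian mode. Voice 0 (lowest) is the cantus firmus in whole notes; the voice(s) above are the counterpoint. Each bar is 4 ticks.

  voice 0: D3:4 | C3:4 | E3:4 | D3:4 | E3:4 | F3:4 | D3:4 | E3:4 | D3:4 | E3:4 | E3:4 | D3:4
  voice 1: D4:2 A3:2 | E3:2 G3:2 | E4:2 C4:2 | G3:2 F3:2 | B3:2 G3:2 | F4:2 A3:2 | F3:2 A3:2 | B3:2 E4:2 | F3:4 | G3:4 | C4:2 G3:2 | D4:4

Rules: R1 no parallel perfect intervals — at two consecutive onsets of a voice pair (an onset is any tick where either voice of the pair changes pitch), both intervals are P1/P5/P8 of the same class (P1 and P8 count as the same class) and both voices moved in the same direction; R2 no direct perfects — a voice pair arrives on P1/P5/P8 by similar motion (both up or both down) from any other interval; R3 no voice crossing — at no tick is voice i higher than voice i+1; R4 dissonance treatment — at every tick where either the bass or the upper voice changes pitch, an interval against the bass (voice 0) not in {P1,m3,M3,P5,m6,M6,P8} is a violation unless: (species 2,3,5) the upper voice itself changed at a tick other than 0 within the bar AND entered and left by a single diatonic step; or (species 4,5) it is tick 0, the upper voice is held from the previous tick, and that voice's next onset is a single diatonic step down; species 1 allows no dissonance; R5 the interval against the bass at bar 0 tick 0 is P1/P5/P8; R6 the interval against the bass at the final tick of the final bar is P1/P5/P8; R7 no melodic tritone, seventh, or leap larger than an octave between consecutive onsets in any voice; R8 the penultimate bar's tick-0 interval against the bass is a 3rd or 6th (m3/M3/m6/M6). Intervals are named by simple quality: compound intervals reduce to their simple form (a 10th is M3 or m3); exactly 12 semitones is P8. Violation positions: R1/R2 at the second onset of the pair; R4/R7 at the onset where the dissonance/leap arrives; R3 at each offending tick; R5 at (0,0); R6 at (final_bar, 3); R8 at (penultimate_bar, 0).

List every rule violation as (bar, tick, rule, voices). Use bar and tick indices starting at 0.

(2, 0, R2, (0, 1))
(3, 0, R4, (0, 1))
(4, 0, R2, (0, 1))
(4, 0, R7, (1,))
(5, 0, R2, (0, 1))
(5, 0, R7, (1,))
(7, 0, R1, (0, 1))
(8, 0, R7, (1,))

bar 0: v0=D3 v1=D4 downbeat P8
bar 1: v0=C3 v1=E3 downbeat M3
bar 2: v0=E3 v1=E4 downbeat P8
bar 3: v0=D3 v1=G3 downbeat P4
bar 4: v0=E3 v1=B3 downbeat P5
bar 5: v0=F3 v1=F4 downbeat P8
bar 6: v0=D3 v1=F3 downbeat m3
bar 7: v0=E3 v1=B3 downbeat P5
bar 8: v0=D3 v1=F3 downbeat m3
bar 9: v0=E3 v1=G3 downbeat m3
bar 10: v0=E3 v1=C4 downbeat m6
bar 11: v0=D3 v1=D4 downbeat P8
  -> R2 @ bar 2 tick 0 v(0, 1): C3/G3 P5 -> E3/E4 P8 similar
  -> R4 @ bar 3 tick 0 v(0, 1): D3/G3 P4 untreated
  -> R2 @ bar 4 tick 0 v(0, 1): D3/F3 m3 -> E3/B3 P5 similar
  -> R7 @ bar 4 tick 0 v(1,): F3->B3 leap 6st
  -> R2 @ bar 5 tick 0 v(0, 1): E3/G3 m3 -> F3/F4 P8 similar
  -> R7 @ bar 5 tick 0 v(1,): G3->F4 leap 10st
  -> R1 @ bar 7 tick 0 v(0, 1): D3/A3 P5 -> E3/B3 P5 similar
  -> R7 @ bar 8 tick 0 v(1,): E4->F3 leap 11st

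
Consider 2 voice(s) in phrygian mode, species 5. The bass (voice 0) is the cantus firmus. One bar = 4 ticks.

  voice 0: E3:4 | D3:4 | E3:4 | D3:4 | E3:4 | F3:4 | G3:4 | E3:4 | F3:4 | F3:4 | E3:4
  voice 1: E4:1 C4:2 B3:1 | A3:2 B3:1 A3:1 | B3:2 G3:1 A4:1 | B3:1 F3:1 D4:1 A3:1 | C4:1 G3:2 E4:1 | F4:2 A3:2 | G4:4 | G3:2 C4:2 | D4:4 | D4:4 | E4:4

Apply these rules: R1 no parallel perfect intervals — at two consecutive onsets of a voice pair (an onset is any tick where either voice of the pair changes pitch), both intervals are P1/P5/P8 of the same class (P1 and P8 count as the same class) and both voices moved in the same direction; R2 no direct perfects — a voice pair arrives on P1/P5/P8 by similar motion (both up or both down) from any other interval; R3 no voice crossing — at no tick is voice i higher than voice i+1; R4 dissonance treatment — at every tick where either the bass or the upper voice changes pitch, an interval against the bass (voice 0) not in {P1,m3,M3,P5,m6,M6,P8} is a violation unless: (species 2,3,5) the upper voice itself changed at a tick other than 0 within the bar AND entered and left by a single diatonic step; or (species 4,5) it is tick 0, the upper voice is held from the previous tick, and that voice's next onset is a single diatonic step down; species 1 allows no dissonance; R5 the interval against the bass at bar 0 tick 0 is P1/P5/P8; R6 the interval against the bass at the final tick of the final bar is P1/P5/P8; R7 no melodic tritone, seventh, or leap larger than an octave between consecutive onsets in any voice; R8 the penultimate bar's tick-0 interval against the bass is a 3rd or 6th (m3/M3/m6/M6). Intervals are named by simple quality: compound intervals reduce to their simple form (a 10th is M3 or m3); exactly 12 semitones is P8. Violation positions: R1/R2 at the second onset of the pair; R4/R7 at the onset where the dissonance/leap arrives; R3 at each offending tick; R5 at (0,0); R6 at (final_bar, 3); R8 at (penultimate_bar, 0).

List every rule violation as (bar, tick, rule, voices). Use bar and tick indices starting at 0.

(1, 0, R1, (0, 1))
(2, 0, R1, (0, 1))
(2, 3, R4, (0, 1))
(2, 3, R7, (1,))
(3, 0, R7, (1,))
(3, 1, R7, (1,))
(5, 0, R1, (0, 1))
(6, 0, R2, (0, 1))
(6, 0, R7, (1,))

bar 0: v0=E3 v1=E4 downbeat P8
bar 1: v0=D3 v1=A3 downbeat P5
bar 2: v0=E3 v1=B3 downbeat P5
bar 3: v0=D3 v1=B3 downbeat M6
bar 4: v0=E3 v1=C4 downbeat m6
bar 5: v0=F3 v1=F4 downbeat P8
bar 6: v0=G3 v1=G4 downbeat P8
bar 7: v0=E3 v1=G3 downbeat m3
bar 8: v0=F3 v1=D4 downbeat M6
bar 9: v0=F3 v1=D4 downbeat M6
bar 10: v0=E3 v1=E4 downbeat P8
  -> R1 @ bar 1 tick 0 v(0, 1): E3/B3 P5 -> D3/A3 P5 similar
  -> R1 @ bar 2 tick 0 v(0, 1): D3/A3 P5 -> E3/B3 P5 similar
  -> R4 @ bar 2 tick 3 v(0, 1): E3/A4 P4 untreated
  -> R7 @ bar 2 tick 3 v(1,): G3->A4 leap 14st
  -> R7 @ bar 3 tick 0 v(1,): A4->B3 leap 10st
  -> R7 @ bar 3 tick 1 v(1,): B3->F3 leap 6st
  -> R1 @ bar 5 tick 0 v(0, 1): E3/E4 P8 -> F3/F4 P8 similar
  -> R2 @ bar 6 tick 0 v(0, 1): F3/A3 M3 -> G3/G4 P8 similar
  -> R7 @ bar 6 tick 0 v(1,): A3->G4 leap 10st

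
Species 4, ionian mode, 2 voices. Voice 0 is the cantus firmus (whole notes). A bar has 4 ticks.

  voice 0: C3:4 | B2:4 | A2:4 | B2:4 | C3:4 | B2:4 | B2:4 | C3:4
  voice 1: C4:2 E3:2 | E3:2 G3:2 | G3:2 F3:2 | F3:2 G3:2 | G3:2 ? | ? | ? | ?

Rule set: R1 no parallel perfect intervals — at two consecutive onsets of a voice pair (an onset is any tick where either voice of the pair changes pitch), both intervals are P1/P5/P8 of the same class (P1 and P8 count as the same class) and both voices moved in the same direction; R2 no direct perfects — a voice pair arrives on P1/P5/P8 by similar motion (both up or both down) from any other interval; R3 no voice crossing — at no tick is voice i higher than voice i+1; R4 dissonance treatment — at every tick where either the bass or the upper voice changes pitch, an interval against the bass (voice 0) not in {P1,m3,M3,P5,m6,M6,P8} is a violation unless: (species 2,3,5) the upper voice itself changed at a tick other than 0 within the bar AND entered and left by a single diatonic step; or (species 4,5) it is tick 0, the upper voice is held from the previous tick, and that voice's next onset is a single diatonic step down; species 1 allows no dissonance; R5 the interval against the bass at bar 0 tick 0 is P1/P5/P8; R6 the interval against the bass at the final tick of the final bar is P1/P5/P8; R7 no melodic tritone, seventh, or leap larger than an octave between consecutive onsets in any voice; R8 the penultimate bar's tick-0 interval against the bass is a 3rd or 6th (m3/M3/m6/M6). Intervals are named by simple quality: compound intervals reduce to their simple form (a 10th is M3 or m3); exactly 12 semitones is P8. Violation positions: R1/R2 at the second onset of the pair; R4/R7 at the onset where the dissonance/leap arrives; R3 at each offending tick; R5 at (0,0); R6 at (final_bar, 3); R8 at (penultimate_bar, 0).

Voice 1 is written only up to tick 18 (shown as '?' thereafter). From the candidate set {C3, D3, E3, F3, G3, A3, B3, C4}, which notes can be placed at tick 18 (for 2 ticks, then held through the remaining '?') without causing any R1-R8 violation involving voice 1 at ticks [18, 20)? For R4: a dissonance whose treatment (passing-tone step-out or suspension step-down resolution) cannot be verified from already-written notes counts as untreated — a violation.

{A3, C3, C4, E3, G3}

C3: legal
D3: violates R4
E3: legal
F3: violates R4
G3: legal
A3: legal
B3: violates R4
C4: legal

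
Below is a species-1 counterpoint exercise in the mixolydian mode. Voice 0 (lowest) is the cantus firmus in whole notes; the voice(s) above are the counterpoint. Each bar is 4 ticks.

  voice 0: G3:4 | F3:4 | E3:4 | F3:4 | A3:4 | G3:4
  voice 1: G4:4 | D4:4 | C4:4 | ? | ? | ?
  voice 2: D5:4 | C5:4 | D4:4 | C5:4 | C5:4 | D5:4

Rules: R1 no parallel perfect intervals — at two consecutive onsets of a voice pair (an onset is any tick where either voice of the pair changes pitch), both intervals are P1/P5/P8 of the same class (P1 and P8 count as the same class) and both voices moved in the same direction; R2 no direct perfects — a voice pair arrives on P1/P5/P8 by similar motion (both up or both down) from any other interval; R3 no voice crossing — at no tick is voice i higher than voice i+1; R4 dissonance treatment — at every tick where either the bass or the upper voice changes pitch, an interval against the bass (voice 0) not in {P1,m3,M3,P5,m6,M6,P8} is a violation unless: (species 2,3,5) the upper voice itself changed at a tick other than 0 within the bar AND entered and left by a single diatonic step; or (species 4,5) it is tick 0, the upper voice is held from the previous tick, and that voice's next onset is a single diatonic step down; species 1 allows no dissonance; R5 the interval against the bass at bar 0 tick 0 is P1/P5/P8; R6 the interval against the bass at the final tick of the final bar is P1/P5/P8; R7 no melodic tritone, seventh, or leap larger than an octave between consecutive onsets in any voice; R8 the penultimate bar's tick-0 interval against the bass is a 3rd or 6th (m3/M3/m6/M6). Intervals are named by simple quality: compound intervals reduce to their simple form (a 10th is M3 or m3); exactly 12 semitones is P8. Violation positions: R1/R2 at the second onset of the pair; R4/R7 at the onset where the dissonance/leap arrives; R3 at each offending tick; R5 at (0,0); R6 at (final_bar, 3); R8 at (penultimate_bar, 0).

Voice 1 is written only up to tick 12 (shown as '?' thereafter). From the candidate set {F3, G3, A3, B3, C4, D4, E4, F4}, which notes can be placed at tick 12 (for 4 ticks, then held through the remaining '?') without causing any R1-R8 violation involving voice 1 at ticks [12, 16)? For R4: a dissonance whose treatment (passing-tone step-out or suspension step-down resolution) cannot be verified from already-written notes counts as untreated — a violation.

F3: legal
G3: violates R4
A3: legal
B3: violates R4
C4: legal
D4: legal
E4: violates R4
F4: violates R2

{A3, C4, D4, F3}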